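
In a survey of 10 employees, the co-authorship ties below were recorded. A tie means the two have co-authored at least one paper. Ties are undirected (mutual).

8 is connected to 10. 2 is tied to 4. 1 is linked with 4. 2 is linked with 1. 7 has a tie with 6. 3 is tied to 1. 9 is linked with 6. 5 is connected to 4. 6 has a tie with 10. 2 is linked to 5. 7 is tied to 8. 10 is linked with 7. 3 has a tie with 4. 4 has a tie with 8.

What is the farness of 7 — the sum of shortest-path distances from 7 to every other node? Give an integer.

19

Distances from 7: 1:3, 2:3, 3:3, 4:2, 5:3, 6:1, 8:1, 9:2, 10:1.
Sum = 3 + 3 + 3 + 2 + 3 + 1 + 1 + 2 + 1 = 19.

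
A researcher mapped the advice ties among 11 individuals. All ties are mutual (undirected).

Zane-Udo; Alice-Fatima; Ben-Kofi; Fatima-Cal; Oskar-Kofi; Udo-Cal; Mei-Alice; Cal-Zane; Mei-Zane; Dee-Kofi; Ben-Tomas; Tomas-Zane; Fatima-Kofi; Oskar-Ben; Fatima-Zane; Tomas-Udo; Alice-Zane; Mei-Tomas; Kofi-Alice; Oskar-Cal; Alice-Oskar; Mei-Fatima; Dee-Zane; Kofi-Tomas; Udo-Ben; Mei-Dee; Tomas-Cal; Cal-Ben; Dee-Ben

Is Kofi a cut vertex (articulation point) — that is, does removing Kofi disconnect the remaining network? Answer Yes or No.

No

Even without Kofi, every remaining node can still reach every other (the residual graph is connected), so Kofi is not a cut vertex.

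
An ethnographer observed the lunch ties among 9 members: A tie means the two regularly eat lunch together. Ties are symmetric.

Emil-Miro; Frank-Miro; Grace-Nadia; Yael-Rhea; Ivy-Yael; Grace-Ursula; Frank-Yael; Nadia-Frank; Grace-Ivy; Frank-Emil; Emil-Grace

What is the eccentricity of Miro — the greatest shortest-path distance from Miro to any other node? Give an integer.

Distances from Miro: Emil:1, Frank:1, Grace:2, Ivy:3, Nadia:2, Rhea:3, Ursula:3, Yael:2.
The largest is 3 (to Ivy, Rhea, and Ursula), so the eccentricity of Miro is 3.

3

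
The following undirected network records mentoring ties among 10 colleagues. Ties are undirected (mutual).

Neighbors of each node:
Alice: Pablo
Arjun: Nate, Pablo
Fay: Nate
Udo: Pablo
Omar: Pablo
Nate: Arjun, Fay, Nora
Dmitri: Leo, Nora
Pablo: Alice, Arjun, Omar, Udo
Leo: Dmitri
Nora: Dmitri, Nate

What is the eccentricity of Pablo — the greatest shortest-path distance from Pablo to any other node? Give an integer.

Distances from Pablo: Alice:1, Arjun:1, Dmitri:4, Fay:3, Leo:5, Nate:2, Nora:3, Omar:1, Udo:1.
The largest is 5 (to Leo), so the eccentricity of Pablo is 5.

5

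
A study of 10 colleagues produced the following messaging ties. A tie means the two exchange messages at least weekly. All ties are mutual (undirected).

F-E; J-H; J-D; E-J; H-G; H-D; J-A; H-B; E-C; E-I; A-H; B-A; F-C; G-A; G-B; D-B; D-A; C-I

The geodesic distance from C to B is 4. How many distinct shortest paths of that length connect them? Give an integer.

3

The shortest distance is 4. The length-4 paths are: C–E–J–D–B; C–E–J–H–B; C–E–J–A–B.
That gives 3 distinct shortest paths.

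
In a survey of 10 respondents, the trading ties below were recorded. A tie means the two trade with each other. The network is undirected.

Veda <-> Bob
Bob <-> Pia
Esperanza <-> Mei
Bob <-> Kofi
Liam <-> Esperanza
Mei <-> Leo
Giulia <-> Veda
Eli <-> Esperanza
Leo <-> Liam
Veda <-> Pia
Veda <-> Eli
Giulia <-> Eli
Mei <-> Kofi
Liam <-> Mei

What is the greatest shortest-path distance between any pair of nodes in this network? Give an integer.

4

Eccentricity of each node (its greatest distance to any other): Bob:3, Eli:3, Esperanza:3, Giulia:4, Kofi:3, Leo:4, Liam:4, Mei:3, Pia:4, Veda:4.
The maximum eccentricity is 4, realized for instance by the pair Leo–Veda via Leo – Mei – Kofi – Bob – Veda. So the diameter is 4.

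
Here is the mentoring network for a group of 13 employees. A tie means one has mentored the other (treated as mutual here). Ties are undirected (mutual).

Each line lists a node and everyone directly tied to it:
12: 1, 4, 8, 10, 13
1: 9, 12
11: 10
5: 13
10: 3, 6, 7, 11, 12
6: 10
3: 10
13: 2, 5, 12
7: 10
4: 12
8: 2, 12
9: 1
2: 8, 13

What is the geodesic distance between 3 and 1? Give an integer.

3

One shortest route is 3 – 10 – 12 – 1, which uses 3 edges, and at distance 2 from 3 we only reach {6, 7, 11, 12}, which does not include 1. So d(3,1) = 3.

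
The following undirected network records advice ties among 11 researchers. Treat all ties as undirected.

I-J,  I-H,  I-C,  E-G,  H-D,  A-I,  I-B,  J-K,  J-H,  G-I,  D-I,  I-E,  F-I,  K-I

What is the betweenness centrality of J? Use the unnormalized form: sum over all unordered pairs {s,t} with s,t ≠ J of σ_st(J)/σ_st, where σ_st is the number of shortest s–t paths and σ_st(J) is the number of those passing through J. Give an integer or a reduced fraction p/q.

1/2

Pairs whose geodesics pass through J — H–K: 1/2.
All other pairs contribute 0.
Summing the contributions gives betweenness(J) = 1/2.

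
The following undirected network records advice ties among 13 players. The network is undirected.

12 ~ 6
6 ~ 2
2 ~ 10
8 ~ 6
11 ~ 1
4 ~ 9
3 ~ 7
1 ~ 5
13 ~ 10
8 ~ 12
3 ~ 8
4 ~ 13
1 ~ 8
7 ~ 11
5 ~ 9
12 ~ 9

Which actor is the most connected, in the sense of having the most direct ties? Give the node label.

Degrees — 1:3, 2:2, 3:2, 4:2, 5:2, 6:3, 7:2, 8:4, 9:3, 10:2, 11:2, 12:3, 13:2.
The maximum is 4, attained only by 8.

8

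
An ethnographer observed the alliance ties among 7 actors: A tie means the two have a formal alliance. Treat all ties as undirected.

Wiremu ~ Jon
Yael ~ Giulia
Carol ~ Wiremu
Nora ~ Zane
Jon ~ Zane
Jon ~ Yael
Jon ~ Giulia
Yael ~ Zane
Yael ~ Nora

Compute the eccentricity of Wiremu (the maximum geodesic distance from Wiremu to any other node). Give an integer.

3

Distances from Wiremu: Carol:1, Giulia:2, Jon:1, Nora:3, Yael:2, Zane:2.
The largest is 3 (to Nora), so the eccentricity of Wiremu is 3.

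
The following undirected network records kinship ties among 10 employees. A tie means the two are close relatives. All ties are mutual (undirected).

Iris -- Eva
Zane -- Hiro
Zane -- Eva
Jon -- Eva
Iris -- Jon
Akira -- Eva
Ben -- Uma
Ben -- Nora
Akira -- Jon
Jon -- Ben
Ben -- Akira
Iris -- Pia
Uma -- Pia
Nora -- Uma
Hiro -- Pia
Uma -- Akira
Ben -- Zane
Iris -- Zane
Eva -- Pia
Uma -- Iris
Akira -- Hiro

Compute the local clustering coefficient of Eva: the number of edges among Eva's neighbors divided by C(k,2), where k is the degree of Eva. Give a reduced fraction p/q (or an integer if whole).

2/5

Eva's neighbors: Akira, Iris, Jon, Pia, and Zane (k = 5).
Possible neighbor pairs: C(5,2) = 10. Edges among them: Akira–Jon, Iris–Jon, Iris–Pia, Iris–Zane → e = 4.
Clustering(Eva) = 4/10 = 2/5.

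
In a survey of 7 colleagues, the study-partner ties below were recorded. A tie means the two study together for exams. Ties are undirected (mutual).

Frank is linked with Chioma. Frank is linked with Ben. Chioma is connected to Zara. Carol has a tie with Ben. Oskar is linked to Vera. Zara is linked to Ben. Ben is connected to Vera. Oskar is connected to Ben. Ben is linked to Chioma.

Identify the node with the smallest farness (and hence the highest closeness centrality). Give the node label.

Ben

Farness (sum of distances to all others) for each node — Ben:6, Carol:11, Chioma:9, Frank:10, Oskar:10, Vera:10, Zara:10.
The smallest farness is 6, for Ben, so Ben has the highest closeness.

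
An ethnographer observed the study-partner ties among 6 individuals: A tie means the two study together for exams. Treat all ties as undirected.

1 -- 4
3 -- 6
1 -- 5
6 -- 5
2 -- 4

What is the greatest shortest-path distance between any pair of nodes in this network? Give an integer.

5

Eccentricity of each node (its greatest distance to any other): 1:3, 2:5, 3:5, 4:4, 5:3, 6:4.
The maximum eccentricity is 5, realized for instance by the pair 3–2 via 3 – 6 – 5 – 1 – 4 – 2. So the diameter is 5.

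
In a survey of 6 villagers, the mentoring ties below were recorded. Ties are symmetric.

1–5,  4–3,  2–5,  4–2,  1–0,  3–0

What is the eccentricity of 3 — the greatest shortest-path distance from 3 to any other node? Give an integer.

Distances from 3: 0:1, 1:2, 2:2, 4:1, 5:3.
The largest is 3 (to 5), so the eccentricity of 3 is 3.

3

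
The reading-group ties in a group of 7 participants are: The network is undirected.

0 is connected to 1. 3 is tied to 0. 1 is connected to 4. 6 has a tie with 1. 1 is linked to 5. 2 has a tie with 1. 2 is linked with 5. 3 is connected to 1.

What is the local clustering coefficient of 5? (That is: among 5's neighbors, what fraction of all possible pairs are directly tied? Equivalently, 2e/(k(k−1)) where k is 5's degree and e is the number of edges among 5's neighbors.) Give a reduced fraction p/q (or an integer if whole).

5's neighbors: 1 and 2 (k = 2).
Possible neighbor pairs: C(2,2) = 1. Edges among them: 1–2 → e = 1.
Clustering(5) = 1/1.

1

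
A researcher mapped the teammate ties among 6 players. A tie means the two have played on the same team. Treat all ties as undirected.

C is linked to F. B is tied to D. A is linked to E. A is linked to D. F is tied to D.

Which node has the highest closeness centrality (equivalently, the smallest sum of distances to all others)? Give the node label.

Farness (sum of distances to all others) for each node — A:9, B:11, C:13, D:7, E:13, F:9.
The smallest farness is 7, for D, so D has the highest closeness.

D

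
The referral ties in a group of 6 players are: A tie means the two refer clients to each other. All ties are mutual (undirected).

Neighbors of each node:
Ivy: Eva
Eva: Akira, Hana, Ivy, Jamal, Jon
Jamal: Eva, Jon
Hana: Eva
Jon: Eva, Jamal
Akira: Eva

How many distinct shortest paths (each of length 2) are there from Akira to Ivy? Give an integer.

1

The shortest distance is 2, and the only length-2 path is Akira–Eva–Ivy. So there is exactly 1 shortest path.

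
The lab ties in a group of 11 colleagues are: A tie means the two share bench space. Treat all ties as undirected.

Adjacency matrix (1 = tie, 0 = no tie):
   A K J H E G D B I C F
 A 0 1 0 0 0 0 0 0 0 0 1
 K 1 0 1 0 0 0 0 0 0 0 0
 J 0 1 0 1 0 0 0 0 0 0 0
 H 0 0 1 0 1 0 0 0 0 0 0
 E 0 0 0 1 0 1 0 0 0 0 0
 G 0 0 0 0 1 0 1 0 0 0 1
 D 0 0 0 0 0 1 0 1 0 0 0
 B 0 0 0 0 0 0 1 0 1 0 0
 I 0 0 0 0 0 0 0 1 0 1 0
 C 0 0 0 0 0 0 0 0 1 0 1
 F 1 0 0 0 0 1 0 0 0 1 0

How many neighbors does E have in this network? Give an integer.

2

E is directly tied to G and H. That is 2 neighbors, so the degree of E is 2.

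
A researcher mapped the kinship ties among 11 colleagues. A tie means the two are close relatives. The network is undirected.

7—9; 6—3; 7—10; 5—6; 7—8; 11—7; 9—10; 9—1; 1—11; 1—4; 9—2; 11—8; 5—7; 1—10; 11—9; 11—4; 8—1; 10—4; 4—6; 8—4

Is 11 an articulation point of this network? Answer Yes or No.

No

Even without 11, every remaining node can still reach every other (the residual graph is connected), so 11 is not a cut vertex.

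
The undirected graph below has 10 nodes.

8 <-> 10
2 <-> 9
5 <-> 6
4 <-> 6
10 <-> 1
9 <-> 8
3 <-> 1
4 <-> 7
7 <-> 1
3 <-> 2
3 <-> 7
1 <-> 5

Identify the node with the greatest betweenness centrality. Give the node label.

Unnormalized betweenness of each node: 1:47/3, 2:31/6, 3:55/6, 4:7/3, 5:14/3, 6:1, 7:22/3, 8:17/6, 9:2, 10:41/6.
1 has the largest value, 47/3, making it the main broker — the node through which the most shortest paths run.

1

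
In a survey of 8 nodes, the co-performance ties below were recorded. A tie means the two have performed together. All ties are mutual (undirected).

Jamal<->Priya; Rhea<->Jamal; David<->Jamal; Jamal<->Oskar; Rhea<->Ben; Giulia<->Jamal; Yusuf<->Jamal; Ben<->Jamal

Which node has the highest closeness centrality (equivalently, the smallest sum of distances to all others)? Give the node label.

Jamal

Farness (sum of distances to all others) for each node — Ben:12, David:13, Giulia:13, Jamal:7, Oskar:13, Priya:13, Rhea:12, Yusuf:13.
The smallest farness is 7, for Jamal, so Jamal has the highest closeness.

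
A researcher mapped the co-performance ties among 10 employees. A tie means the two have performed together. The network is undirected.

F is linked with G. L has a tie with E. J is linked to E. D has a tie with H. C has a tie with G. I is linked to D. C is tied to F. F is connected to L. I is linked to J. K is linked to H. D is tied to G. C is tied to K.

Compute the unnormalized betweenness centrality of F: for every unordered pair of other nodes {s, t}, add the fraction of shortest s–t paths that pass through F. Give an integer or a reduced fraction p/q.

Pairs whose geodesics pass through F — C–L: 1; C–E: 1; C–J: 1/2; G–L: 1; G–E: 1; L–D: 1; L–H: 2/2; L–K: 1; E–K: 1.
All other pairs contribute 0.
Summing the contributions gives betweenness(F) = 17/2.

17/2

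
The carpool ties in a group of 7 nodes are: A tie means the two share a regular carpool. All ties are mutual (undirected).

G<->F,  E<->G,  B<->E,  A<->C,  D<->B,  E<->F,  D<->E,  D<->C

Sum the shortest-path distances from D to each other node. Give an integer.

Distances from D: A:2, B:1, C:1, E:1, F:2, G:2.
Sum = 2 + 1 + 1 + 1 + 2 + 2 = 9.

9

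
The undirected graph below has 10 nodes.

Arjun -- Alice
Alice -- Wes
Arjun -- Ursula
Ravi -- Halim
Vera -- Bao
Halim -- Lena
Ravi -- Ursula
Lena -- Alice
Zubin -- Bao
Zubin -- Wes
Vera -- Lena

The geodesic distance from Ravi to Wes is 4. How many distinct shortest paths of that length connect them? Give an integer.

2

The shortest distance is 4. The length-4 paths are: Ravi–Halim–Lena–Alice–Wes; Ravi–Ursula–Arjun–Alice–Wes.
That gives 2 distinct shortest paths.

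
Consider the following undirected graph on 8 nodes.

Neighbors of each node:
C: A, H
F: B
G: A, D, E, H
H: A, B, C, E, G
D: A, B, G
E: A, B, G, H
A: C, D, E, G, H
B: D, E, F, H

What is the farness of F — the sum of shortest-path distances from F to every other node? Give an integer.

16

Distances from F: A:3, B:1, C:3, D:2, E:2, G:3, H:2.
Sum = 3 + 1 + 3 + 2 + 2 + 3 + 2 = 16.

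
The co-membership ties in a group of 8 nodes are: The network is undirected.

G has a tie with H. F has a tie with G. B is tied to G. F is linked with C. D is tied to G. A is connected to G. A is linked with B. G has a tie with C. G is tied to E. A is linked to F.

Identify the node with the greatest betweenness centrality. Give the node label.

Unnormalized betweenness of each node: A:1/2, B:0, C:0, D:0, E:0, F:1/2, G:17, H:0.
G has the largest value, 17, making it the main broker — the node through which the most shortest paths run.

G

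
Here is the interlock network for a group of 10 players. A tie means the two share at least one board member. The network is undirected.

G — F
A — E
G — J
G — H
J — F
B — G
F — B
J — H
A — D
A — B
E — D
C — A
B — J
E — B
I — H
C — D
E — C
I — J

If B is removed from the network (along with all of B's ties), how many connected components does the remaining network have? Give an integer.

Without B, the remaining ties split the others into: {A, C, D, E}; {F, G, H, I, J}.
That's 2 separate components.

2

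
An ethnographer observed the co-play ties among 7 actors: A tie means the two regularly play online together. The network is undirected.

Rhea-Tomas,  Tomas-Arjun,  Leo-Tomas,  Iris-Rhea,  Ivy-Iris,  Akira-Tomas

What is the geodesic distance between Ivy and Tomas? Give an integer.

3

One shortest route is Ivy – Iris – Rhea – Tomas, which uses 3 edges, and at distance 2 from Ivy we only reach {Rhea}, which does not include Tomas. So d(Ivy,Tomas) = 3.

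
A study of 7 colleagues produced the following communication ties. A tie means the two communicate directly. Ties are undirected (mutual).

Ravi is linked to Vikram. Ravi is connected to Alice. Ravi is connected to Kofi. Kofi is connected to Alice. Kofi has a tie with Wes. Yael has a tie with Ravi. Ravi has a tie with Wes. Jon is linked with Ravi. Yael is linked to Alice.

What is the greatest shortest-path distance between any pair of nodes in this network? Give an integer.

2

Eccentricity of each node (its greatest distance to any other): Alice:2, Jon:2, Kofi:2, Ravi:1, Vikram:2, Wes:2, Yael:2.
The maximum eccentricity is 2, realized for instance by the pair Jon–Kofi via Jon – Ravi – Kofi. So the diameter is 2.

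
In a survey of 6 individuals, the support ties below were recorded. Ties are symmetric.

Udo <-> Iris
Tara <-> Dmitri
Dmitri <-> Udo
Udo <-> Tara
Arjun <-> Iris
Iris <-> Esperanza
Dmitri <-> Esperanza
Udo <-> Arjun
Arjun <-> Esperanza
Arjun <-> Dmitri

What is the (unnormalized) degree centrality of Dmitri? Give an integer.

Dmitri is directly tied to Arjun, Esperanza, Tara, and Udo. That is 4 neighbors, so the degree of Dmitri is 4.

4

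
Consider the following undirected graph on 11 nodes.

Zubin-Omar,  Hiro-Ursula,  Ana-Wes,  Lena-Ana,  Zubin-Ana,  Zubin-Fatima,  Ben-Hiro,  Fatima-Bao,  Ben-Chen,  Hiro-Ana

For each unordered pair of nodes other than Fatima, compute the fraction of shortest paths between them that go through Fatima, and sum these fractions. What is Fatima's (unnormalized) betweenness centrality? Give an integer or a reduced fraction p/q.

Pairs whose geodesics pass through Fatima — Wes–Bao: 1; Bao–Hiro: 1; Bao–Chen: 1; Bao–Omar: 1; Bao–Ursula: 1; Bao–Zubin: 1; Bao–Ana: 1; Bao–Lena: 1; Bao–Ben: 1.
All other pairs contribute 0.
Summing the contributions gives betweenness(Fatima) = 9.

9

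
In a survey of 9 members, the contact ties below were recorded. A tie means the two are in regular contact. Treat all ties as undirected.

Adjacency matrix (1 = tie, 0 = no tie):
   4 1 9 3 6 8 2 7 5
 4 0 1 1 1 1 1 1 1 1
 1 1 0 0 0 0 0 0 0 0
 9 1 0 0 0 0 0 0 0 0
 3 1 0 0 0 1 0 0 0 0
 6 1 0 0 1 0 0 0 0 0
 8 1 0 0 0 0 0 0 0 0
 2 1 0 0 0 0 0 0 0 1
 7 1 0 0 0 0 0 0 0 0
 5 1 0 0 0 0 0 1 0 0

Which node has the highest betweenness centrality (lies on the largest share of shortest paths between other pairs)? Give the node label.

4

Unnormalized betweenness of each node: 1:0, 2:0, 3:0, 4:26, 5:0, 6:0, 7:0, 8:0, 9:0.
4 has the largest value, 26, making it the main broker — the node through which the most shortest paths run.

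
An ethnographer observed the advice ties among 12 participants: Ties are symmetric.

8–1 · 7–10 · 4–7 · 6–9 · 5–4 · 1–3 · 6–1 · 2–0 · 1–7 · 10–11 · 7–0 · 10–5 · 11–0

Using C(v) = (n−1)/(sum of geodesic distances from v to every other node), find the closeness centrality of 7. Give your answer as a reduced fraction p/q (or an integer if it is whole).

Distances from 7: 0:1, 1:1, 2:2, 3:2, 4:1, 5:2, 6:2, 8:2, 9:3, 10:1, 11:2. Sum = 19.
n = 12, so closeness = 11/19.

11/19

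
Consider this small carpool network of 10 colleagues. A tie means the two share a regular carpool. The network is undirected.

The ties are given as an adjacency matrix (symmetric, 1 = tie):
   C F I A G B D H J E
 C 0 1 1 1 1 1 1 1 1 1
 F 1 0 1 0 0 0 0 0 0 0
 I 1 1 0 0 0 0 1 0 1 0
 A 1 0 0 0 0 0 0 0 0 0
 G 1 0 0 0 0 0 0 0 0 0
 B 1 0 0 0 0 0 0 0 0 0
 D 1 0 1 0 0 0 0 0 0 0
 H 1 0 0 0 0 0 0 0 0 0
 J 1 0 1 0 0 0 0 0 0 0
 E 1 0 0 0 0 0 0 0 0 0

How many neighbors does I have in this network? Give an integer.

I is directly tied to C, D, F, and J. That is 4 neighbors, so the degree of I is 4.

4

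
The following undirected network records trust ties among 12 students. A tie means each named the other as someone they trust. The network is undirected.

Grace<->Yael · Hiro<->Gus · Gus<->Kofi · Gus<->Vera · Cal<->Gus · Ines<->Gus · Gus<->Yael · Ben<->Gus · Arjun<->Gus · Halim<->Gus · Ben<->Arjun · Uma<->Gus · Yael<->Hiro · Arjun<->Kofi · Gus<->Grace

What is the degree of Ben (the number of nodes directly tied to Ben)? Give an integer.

Ben is directly tied to Arjun and Gus. That is 2 neighbors, so the degree of Ben is 2.

2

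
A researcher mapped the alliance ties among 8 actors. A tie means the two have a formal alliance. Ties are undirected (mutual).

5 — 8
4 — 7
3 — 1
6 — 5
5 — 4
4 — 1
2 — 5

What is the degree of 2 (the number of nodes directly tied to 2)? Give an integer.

2 is directly tied to 5. That is 1 neighbor, so the degree of 2 is 1.

1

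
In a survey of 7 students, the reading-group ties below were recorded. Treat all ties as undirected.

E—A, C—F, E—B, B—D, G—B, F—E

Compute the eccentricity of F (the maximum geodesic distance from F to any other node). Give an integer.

3

Distances from F: A:2, B:2, C:1, D:3, E:1, G:3.
The largest is 3 (to D and G), so the eccentricity of F is 3.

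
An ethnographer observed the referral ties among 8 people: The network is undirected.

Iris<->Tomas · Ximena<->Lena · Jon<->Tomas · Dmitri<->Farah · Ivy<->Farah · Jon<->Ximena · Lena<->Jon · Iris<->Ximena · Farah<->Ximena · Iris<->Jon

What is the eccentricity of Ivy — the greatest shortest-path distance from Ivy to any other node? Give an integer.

Distances from Ivy: Dmitri:2, Farah:1, Iris:3, Jon:3, Lena:3, Tomas:4, Ximena:2.
The largest is 4 (to Tomas), so the eccentricity of Ivy is 4.

4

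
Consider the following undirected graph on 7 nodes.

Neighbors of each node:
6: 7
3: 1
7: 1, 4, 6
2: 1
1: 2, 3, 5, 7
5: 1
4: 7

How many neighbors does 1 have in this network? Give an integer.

1 is directly tied to 2, 3, 5, and 7. That is 4 neighbors, so the degree of 1 is 4.

4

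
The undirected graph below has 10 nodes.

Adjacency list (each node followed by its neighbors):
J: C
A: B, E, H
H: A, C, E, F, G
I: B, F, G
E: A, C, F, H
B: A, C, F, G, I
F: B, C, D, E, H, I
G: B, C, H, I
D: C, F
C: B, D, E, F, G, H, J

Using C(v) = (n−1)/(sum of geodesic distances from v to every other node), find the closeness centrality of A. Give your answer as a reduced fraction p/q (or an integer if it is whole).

Distances from A: B:1, C:2, D:3, E:1, F:2, G:2, H:1, I:2, J:3. Sum = 17.
n = 10, so closeness = 9/17.

9/17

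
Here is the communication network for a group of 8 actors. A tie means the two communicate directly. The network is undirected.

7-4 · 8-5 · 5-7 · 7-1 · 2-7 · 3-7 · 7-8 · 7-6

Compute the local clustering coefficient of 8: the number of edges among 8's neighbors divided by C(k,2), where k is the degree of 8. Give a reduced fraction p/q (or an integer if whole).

1

8's neighbors: 5 and 7 (k = 2).
Possible neighbor pairs: C(2,2) = 1. Edges among them: 5–7 → e = 1.
Clustering(8) = 1/1.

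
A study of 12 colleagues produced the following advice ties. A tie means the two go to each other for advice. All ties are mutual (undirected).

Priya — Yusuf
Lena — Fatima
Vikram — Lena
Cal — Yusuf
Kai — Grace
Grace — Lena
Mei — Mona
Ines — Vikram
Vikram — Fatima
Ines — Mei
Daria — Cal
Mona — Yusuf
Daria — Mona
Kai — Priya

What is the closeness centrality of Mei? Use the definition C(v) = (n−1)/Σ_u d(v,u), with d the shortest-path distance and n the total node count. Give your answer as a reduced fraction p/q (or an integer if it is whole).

Distances from Mei: Cal:3, Daria:2, Fatima:3, Grace:4, Ines:1, Kai:4, Lena:3, Mona:1, Priya:3, Vikram:2, Yusuf:2. Sum = 28.
n = 12, so closeness = 11/28.

11/28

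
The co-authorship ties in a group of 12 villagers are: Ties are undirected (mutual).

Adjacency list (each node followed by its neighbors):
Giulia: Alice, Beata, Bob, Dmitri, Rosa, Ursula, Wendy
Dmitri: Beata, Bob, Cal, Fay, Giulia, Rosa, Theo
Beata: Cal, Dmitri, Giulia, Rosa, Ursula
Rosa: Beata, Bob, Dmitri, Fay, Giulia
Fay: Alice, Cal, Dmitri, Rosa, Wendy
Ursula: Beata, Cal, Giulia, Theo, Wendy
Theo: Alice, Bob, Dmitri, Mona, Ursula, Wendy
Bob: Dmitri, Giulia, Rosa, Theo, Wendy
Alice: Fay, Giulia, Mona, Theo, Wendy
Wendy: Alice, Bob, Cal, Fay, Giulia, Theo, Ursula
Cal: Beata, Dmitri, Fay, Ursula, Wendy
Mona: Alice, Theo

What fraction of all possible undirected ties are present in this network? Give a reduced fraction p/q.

16/33

There are 32 edges and 12 nodes, so the maximum possible is C(12,2) = 66.
Density = 32/66 = 16/33.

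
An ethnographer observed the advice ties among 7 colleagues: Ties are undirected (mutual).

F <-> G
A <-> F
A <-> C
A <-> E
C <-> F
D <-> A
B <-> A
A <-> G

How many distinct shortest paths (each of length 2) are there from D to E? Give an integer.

The shortest distance is 2, and the only length-2 path is D–A–E. So there is exactly 1 shortest path.

1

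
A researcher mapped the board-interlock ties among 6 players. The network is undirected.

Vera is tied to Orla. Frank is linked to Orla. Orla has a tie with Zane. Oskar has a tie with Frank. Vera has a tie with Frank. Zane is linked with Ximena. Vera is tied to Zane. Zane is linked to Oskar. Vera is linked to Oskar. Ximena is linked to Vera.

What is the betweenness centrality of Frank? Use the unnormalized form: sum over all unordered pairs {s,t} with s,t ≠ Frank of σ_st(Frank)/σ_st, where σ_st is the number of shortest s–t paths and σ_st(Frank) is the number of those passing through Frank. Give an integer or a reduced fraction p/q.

Pairs whose geodesics pass through Frank — Orla–Oskar: 1/3.
All other pairs contribute 0.
Summing the contributions gives betweenness(Frank) = 1/3.

1/3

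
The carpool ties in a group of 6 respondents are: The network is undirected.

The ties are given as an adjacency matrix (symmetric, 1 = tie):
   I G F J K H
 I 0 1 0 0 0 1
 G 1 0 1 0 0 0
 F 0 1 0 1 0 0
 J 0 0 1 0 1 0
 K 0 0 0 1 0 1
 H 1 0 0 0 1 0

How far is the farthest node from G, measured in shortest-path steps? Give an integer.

3

Distances from G: F:1, H:2, I:1, J:2, K:3.
The largest is 3 (to K), so the eccentricity of G is 3.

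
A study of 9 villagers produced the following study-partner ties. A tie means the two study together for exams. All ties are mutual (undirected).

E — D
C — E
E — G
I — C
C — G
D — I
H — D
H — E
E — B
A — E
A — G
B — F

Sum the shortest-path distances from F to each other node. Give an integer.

Distances from F: A:3, B:1, C:3, D:3, E:2, G:3, H:3, I:4.
Sum = 3 + 1 + 3 + 3 + 2 + 3 + 3 + 4 = 22.

22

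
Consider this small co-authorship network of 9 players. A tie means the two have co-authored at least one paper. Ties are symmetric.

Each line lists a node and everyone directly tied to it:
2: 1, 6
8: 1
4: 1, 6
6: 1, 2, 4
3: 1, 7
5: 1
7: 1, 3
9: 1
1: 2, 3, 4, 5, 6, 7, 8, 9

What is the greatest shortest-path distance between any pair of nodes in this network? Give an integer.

Eccentricity of each node (its greatest distance to any other): 1:1, 2:2, 3:2, 4:2, 5:2, 6:2, 7:2, 8:2, 9:2.
The maximum eccentricity is 2, realized for instance by the pair 7–4 via 7 – 1 – 4. So the diameter is 2.

2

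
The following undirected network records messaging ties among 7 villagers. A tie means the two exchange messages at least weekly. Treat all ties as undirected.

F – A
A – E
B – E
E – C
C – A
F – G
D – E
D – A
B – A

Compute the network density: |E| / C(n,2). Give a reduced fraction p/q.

There are 9 edges and 7 nodes, so the maximum possible is C(7,2) = 21.
Density = 9/21 = 3/7.

3/7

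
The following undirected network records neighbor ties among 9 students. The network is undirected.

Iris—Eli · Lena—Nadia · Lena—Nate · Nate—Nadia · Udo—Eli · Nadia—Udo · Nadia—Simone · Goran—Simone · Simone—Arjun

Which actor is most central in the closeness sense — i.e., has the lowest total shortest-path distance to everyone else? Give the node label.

Nadia

Farness (sum of distances to all others) for each node — Arjun:23, Eli:21, Goran:23, Iris:28, Lena:19, Nadia:13, Nate:19, Simone:16, Udo:16.
The smallest farness is 13, for Nadia, so Nadia has the highest closeness.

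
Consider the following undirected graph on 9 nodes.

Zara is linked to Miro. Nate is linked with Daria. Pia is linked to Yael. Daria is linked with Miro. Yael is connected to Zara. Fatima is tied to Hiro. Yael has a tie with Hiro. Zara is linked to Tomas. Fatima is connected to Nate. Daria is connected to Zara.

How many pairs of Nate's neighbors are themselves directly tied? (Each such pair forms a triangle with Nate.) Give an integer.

Nate's neighbors are Daria and Fatima, but none of them are tied to each other, so no triangle contains Nate.

0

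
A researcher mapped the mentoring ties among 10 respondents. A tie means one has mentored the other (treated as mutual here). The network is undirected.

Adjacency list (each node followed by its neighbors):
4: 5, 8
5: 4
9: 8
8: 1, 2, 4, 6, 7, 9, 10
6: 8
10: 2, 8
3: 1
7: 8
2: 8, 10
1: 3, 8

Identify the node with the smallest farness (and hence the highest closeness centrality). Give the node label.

Farness (sum of distances to all others) for each node — 1:17, 2:18, 3:25, 4:17, 5:25, 6:19, 7:19, 8:11, 9:19, 10:18.
The smallest farness is 11, for 8, so 8 has the highest closeness.

8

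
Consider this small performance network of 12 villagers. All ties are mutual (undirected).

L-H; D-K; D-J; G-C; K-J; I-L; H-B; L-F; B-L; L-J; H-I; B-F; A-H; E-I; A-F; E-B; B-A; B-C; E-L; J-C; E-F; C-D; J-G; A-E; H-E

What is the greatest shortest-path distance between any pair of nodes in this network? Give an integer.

4

Eccentricity of each node (its greatest distance to any other): A:4, B:3, C:3, D:3, E:3, F:3, G:3, H:3, I:3, J:3, K:4, L:2.
The maximum eccentricity is 4, realized for instance by the pair K–A via K – J – L – E – A. So the diameter is 4.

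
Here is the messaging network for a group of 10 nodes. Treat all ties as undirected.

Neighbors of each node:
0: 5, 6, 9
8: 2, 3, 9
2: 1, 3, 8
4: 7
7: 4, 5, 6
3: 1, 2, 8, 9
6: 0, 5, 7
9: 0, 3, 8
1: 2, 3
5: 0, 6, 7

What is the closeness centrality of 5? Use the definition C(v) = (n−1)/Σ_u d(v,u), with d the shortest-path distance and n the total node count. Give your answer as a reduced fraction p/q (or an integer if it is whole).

Distances from 5: 0:1, 1:4, 2:4, 3:3, 4:2, 6:1, 7:1, 8:3, 9:2. Sum = 21.
n = 10, so closeness = 9/21 = 3/7.

3/7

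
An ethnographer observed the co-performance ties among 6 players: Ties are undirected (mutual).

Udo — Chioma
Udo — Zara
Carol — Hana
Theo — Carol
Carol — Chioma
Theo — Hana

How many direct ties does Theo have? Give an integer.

2

Theo is directly tied to Carol and Hana. That is 2 neighbors, so the degree of Theo is 2.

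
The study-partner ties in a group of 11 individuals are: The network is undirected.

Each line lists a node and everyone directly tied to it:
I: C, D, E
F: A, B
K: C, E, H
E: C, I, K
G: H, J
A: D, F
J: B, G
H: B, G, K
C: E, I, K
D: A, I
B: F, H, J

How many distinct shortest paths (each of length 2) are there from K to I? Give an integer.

2

The shortest distance is 2. The length-2 paths are: K–E–I; K–C–I.
That gives 2 distinct shortest paths.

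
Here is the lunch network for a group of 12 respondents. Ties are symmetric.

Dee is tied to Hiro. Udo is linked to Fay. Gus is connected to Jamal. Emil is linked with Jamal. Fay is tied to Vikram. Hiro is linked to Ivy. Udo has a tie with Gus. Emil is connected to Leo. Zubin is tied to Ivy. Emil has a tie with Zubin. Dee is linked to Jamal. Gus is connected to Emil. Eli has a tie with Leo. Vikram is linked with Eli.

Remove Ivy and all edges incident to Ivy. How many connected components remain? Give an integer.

Ivy's neighbors (Hiro and Zubin) remain reachable from one another through other ties, so the rest of the network stays in one piece.

1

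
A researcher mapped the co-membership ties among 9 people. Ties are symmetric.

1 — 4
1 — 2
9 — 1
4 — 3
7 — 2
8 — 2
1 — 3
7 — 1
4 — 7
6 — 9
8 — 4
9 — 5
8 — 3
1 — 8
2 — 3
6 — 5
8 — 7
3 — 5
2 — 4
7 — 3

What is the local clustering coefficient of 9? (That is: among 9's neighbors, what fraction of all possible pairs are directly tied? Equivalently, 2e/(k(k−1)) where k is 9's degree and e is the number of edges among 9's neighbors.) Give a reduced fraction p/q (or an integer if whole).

1/3

9's neighbors: 1, 5, and 6 (k = 3).
Possible neighbor pairs: C(3,2) = 3. Edges among them: 5–6 → e = 1.
Clustering(9) = 1/3.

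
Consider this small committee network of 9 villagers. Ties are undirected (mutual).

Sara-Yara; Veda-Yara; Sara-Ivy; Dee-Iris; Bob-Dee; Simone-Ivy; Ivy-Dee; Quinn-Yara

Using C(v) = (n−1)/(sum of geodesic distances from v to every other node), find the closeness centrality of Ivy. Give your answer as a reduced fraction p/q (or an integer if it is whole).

8/15

Distances from Ivy: Bob:2, Dee:1, Iris:2, Quinn:3, Sara:1, Simone:1, Veda:3, Yara:2. Sum = 15.
n = 9, so closeness = 8/15.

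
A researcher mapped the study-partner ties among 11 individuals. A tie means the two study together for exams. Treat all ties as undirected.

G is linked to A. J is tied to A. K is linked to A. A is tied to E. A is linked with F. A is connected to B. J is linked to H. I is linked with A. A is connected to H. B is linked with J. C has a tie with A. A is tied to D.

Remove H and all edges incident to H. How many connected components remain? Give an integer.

1

H's neighbors (A and J) remain reachable from one another through other ties, so the rest of the network stays in one piece.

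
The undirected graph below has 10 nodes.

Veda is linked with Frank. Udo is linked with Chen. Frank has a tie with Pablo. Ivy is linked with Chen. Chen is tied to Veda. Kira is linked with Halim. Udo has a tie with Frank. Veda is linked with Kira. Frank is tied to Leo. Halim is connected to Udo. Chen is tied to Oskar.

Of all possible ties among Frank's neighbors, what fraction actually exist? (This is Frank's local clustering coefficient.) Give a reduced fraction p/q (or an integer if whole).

Frank's neighbors: Leo, Pablo, Udo, and Veda (k = 4).
Possible neighbor pairs: C(4,2) = 6. Edges among them: none → e = 0.
Clustering(Frank) = 0/6 = 0.

0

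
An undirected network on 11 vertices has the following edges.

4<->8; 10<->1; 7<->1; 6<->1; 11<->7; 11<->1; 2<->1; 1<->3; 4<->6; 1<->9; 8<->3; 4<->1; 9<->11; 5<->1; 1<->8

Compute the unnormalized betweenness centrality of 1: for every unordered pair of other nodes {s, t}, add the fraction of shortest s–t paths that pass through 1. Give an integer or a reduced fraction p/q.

Pairs whose geodesics pass through 1 — 7–2: 1; 7–5: 1; 7–6: 1; 7–9: 1/2; 7–8: 1; 7–4: 1; 7–3: 1; 7–10: 1; 2–11: 1; 2–5: 1; 2–6: 1; 2–9: 1; 2–8: 1; 2–4: 1 … (+26 more pairs).
All other pairs contribute 0.
Summing the contributions gives betweenness(1) = 77/2.

77/2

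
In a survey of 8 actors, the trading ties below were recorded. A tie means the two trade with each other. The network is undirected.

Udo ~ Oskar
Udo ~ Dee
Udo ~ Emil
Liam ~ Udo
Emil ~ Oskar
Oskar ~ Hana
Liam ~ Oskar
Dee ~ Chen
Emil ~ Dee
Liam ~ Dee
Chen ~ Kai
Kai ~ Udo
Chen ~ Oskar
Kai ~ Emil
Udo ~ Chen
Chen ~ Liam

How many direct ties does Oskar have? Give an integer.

5

Oskar is directly tied to Chen, Emil, Hana, Liam, and Udo. That is 5 neighbors, so the degree of Oskar is 5.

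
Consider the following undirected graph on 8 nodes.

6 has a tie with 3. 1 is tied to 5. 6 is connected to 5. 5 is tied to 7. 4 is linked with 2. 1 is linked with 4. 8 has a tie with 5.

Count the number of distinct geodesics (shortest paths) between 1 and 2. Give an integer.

The shortest distance is 2, and the only length-2 path is 1–4–2. So there is exactly 1 shortest path.

1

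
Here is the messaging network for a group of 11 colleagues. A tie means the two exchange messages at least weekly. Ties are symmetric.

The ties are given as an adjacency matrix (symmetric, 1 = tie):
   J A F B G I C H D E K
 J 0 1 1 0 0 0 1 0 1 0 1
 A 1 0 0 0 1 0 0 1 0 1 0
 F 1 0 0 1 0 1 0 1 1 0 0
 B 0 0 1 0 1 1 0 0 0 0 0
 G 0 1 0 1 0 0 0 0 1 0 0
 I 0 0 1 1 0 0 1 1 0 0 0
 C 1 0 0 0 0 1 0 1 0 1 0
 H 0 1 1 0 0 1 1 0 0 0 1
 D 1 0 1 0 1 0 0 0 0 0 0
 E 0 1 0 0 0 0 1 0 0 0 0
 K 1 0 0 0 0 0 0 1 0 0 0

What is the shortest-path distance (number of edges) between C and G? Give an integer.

3

One shortest route is C – J – D – G, which uses 3 edges, and at distance 2 from C we only reach {A, B, D, F, K}, which does not include G. So d(C,G) = 3.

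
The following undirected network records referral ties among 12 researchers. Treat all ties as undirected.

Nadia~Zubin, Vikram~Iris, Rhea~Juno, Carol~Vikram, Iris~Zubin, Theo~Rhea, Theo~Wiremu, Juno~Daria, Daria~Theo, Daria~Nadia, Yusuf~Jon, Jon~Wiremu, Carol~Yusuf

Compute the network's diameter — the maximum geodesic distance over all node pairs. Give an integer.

Eccentricity of each node (its greatest distance to any other): Carol:6, Daria:5, Iris:5, Jon:5, Juno:6, Nadia:5, Rhea:6, Theo:5, Vikram:6, Wiremu:5, Yusuf:5, Zubin:5.
The maximum eccentricity is 6, realized for instance by the pair Rhea–Vikram via Rhea – Theo – Wiremu – Jon – Yusuf – Carol – Vikram. So the diameter is 6.

6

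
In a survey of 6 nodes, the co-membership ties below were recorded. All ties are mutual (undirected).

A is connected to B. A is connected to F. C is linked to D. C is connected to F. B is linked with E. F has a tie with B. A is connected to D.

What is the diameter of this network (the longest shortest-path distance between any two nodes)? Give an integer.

3

Eccentricity of each node (its greatest distance to any other): A:2, B:2, C:3, D:3, E:3, F:2.
The maximum eccentricity is 3, realized for instance by the pair E–D via E – B – A – D. So the diameter is 3.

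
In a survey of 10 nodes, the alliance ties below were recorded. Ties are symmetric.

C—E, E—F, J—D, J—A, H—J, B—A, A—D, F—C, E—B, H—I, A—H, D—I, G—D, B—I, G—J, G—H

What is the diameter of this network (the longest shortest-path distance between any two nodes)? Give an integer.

5

Eccentricity of each node (its greatest distance to any other): A:3, B:3, C:5, D:4, E:4, F:5, G:5, H:4, I:3, J:4.
The maximum eccentricity is 5, realized for instance by the pair C–G via C – E – B – I – D – G. So the diameter is 5.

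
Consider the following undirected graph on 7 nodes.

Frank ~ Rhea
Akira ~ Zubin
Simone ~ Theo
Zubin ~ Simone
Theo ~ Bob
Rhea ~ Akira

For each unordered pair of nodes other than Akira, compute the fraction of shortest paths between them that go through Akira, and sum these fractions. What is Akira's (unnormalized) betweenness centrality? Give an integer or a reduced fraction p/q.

8

Pairs whose geodesics pass through Akira — Simone–Frank: 1; Simone–Rhea: 1; Theo–Frank: 1; Theo–Rhea: 1; Zubin–Frank: 1; Zubin–Rhea: 1; Frank–Bob: 1; Bob–Rhea: 1.
All other pairs contribute 0.
Summing the contributions gives betweenness(Akira) = 8.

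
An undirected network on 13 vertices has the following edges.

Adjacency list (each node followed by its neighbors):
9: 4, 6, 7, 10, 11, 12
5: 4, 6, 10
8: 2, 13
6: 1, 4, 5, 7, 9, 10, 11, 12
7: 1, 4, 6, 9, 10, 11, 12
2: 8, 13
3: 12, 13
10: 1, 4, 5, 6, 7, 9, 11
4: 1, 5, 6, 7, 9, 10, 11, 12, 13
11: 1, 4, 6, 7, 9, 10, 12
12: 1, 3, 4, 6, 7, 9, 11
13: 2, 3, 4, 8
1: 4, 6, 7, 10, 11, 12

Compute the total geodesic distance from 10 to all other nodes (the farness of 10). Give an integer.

Distances from 10: 1:1, 2:3, 3:3, 4:1, 5:1, 6:1, 7:1, 8:3, 9:1, 11:1, 12:2, 13:2.
Sum = 1 + 3 + 3 + 1 + 1 + 1 + 1 + 3 + 1 + 1 + 2 + 2 = 20.

20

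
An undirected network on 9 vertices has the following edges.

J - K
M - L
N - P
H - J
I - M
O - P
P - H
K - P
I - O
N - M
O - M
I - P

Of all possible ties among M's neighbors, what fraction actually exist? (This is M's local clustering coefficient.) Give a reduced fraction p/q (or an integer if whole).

M's neighbors: I, L, N, and O (k = 4).
Possible neighbor pairs: C(4,2) = 6. Edges among them: I–O → e = 1.
Clustering(M) = 1/6.

1/6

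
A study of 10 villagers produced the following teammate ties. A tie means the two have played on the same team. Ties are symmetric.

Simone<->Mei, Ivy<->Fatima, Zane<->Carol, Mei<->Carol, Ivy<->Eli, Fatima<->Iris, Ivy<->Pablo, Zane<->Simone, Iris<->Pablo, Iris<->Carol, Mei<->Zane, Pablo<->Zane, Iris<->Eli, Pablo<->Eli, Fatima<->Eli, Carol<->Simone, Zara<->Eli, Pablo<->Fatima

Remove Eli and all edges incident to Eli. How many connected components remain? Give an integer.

2

Without Eli, the remaining ties split the others into: {Carol, Fatima, Iris, Ivy, Mei, Pablo, Simone, Zane}; {Zara}.
That's 2 separate components.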